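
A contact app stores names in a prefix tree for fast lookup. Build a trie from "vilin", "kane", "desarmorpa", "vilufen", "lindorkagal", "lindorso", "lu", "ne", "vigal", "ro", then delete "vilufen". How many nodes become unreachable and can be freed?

4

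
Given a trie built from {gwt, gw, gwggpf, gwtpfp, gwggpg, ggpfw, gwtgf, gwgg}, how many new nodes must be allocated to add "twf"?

Nothing in the trie begins with "t"; the whole of "twf" is new.
3 − 0 = 3 new nodes.

3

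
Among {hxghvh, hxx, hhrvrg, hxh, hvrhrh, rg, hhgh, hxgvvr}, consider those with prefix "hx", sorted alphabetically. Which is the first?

Words with prefix "hx", in lexicographic order: "hxghvh", "hxgvvr", "hxh", "hxx"
Position 1: hxghvh

hxghvh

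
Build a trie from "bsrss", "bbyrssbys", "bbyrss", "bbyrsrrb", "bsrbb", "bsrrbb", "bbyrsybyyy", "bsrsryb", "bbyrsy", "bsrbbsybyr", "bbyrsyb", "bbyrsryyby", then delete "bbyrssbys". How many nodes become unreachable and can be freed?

Walk "bbyrssbys" from the leaf back toward the root, removing each node that no remaining word uses.
The suffix "bys" (3 nodes) is used only by "bbyrssbys"; "bbyrss" is itself a stored word, so pruning stops there.
Nodes removed: 3

3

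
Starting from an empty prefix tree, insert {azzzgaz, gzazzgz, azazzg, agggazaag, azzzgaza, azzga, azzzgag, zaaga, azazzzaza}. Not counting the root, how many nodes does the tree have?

Insert word by word; a character creates a node only if that edge doesn't already exist:
  "azzzgaz" → 7 new (a, z, z, z, g, a, z)
  "gzazzgz" → 7 new (g, z, a, z, z, g, z)
  "azazzg" → prefix "az" already present; 4 new (a, z, z, g)
  "agggazaag" → prefix "a" already present; 8 new (g, g, g, a, z, a, a, g)
  "azzzgaza" → prefix "azzzgaz" already present; 1 new (a)
  "azzga" → prefix "azz" already present; 2 new (g, a)
  "azzzgag" → prefix "azzzga" already present; 1 new (g)
  "zaaga" → 5 new (z, a, a, g, a)
  "azazzzaza" → prefix "azazz" already present; 4 new (z, a, z, a)
Total nodes = 7 + 7 + 4 + 8 + 1 + 2 + 1 + 5 + 4 = 39

39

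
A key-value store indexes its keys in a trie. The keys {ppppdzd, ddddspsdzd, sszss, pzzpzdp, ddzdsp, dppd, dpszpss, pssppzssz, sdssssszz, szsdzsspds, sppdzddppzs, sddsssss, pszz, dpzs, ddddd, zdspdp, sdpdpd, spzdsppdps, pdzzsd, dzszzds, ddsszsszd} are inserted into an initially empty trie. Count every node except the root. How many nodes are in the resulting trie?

122

For each word, the new-node count is its length minus the longest prefix already in the trie:
  "ppppdzd" → 7 new (p, p, p, p, d, z, d)
  "ddddspsdzd" → 10 new (d, d, d, d, s, p, s, d, z, d)
  "sszss" → 5 new (s, s, z, s, s)
  "pzzpzdp" → prefix "p" already present; 6 new (z, z, p, z, d, p)
  "ddzdsp" → prefix "dd" already present; 4 new (z, d, s, p)
  "dppd" → prefix "d" already present; 3 new (p, p, d)
  "dpszpss" → prefix "dp" already present; 5 new (s, z, p, s, s)
  "pssppzssz" → prefix "p" already present; 8 new (s, s, p, p, z, s, s, z)
  "sdssssszz" → prefix "s" already present; 8 new (d, s, s, s, s, s, z, z)
  "szsdzsspds" → prefix "s" already present; 9 new (z, s, d, z, s, s, p, d, s)
  "sppdzddppzs" → prefix "s" already present; 10 new (p, p, d, z, d, d, p, p, z, s)
  "sddsssss" → prefix "sd" already present; 6 new (d, s, s, s, s, s)
  "pszz" → prefix "ps" already present; 2 new (z, z)
  "dpzs" → prefix "dp" already present; 2 new (z, s)
  "ddddd" → prefix "dddd" already present; 1 new (d)
  "zdspdp" → 6 new (z, d, s, p, d, p)
  "sdpdpd" → prefix "sd" already present; 4 new (p, d, p, d)
  "spzdsppdps" → prefix "sp" already present; 8 new (z, d, s, p, p, d, p, s)
  "pdzzsd" → prefix "p" already present; 5 new (d, z, z, s, d)
  "dzszzds" → prefix "d" already present; 6 new (z, s, z, z, d, s)
  "ddsszsszd" → prefix "dd" already present; 7 new (s, s, z, s, s, z, d)
Total nodes = 7 + 10 + 5 + 6 + 4 + 3 + 5 + 8 + 8 + 9 + 10 + 6 + 2 + 2 + 1 + 6 + 4 + 8 + 5 + 6 + 7 = 122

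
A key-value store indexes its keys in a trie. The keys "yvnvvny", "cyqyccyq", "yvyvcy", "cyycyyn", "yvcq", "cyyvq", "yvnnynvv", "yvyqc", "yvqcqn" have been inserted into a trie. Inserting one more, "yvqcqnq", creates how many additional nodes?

"yvqcqn" is already a path in the trie; the remaining "q" must be added.
New nodes needed: |"yvqcqnq"| − 6 = 7 − 6 = 1.

1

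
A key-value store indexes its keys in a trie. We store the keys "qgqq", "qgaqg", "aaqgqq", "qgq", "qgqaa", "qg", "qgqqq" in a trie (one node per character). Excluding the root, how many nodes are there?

For each word, the new-node count is its length minus the longest prefix already in the trie:
  "qgqq" → 4 new (q, g, q, q)
  "qgaqg" → prefix "qg" already present; 3 new (a, q, g)
  "aaqgqq" → 6 new (a, a, q, g, q, q)
  "qgq" → prefix "qgq" already present; 0 new (none)
  "qgqaa" → prefix "qgq" already present; 2 new (a, a)
  "qg" → prefix "qg" already present; 0 new (none)
  "qgqqq" → prefix "qgqq" already present; 1 new (q)
Total nodes = 4 + 3 + 6 + 0 + 2 + 0 + 1 = 16

16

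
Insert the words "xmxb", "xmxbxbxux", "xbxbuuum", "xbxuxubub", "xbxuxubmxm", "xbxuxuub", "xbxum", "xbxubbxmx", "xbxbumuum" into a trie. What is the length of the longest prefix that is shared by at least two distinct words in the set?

The deepest shared node is where two words last agree before diverging.
"xbxuxubmxm" and "xbxuxubub" agree on "xbxuxub" (7 characters) before diverging; nothing deeper is shared.
Longest shared-prefix length: 7

7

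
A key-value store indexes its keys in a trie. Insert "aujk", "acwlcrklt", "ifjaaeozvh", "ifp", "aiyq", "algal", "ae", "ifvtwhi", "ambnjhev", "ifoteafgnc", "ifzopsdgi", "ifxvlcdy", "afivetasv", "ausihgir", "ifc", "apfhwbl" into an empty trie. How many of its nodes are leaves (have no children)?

16

A leaf is a node with no children — equivalently, the end of a word that is not a proper prefix of any other stored word.
Those words: "acwlcrklt", "ae", "afivetasv", "aiyq", "algal", "ambnjhev", "apfhwbl", "aujk", "ausihgir", "ifc", "ifjaaeozvh", "ifoteafgnc", "ifp", "ifvtwhi", "ifxvlcdy", "ifzopsdgi"
Leaf count: 16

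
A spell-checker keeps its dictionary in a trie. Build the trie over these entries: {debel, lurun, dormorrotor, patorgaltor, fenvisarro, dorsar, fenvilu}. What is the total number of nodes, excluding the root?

Trace insertions, counting only characters that open a new branch:
  "debel" → 5 new (d, e, b, e, l)
  "lurun" → 5 new (l, u, r, u, n)
  "dormorrotor" → prefix "d" already present; 10 new (o, r, m, o, r, r, o, t, o, r)
  "patorgaltor" → 11 new (p, a, t, o, r, g, a, l, t, o, r)
  "fenvisarro" → 10 new (f, e, n, v, i, s, a, r, r, o)
  "dorsar" → prefix "dor" already present; 3 new (s, a, r)
  "fenvilu" → prefix "fenvi" already present; 2 new (l, u)
Total nodes = 5 + 5 + 10 + 11 + 10 + 3 + 2 = 46

46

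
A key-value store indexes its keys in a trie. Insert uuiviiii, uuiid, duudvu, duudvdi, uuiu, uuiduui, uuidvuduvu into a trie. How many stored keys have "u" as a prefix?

Walk to "u"; the words in its subtree are exactly those with that prefix.
Words under "u": uuiduui, uuidvuduvu, uuiid, uuiu, uuiviiii
Count: 5

5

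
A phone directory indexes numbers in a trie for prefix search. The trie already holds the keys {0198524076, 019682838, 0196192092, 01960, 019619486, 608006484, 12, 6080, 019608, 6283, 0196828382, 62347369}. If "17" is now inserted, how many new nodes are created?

1

"1" is already a path in the trie; the remaining "7" must be added.
Each of the 1 remaining characters creates one node.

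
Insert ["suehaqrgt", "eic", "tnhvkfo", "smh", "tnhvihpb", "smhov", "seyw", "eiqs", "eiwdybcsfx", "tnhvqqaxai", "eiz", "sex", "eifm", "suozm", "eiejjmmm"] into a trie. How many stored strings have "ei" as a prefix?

Walk to "ei"; the words in its subtree are exactly those with that prefix.
Words under "ei": eic, eiejjmmm, eifm, eiqs, eiwdybcsfx, eiz
Count: 6

6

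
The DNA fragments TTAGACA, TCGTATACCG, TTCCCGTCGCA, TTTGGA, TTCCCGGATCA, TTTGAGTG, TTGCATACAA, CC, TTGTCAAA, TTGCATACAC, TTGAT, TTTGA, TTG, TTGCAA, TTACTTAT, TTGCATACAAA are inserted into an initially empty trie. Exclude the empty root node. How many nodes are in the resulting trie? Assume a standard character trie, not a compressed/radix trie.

Insert word by word; a character creates a node only if that edge doesn't already exist:
  "TTAGACA" → 7 new (T, T, A, G, A, C, A)
  "TCGTATACCG" → prefix "T" already present; 9 new (C, G, T, A, T, A, C, C, G)
  "TTCCCGTCGCA" → prefix "TT" already present; 9 new (C, C, C, G, T, C, G, C, A)
  "TTTGGA" → prefix "TT" already present; 4 new (T, G, G, A)
  "TTCCCGGATCA" → prefix "TTCCCG" already present; 5 new (G, A, T, C, A)
  "TTTGAGTG" → prefix "TTTG" already present; 4 new (A, G, T, G)
  "TTGCATACAA" → prefix "TT" already present; 8 new (G, C, A, T, A, C, A, A)
  "CC" → 2 new (C, C)
  "TTGTCAAA" → prefix "TTG" already present; 5 new (T, C, A, A, A)
  "TTGCATACAC" → prefix "TTGCATACA" already present; 1 new (C)
  "TTGAT" → prefix "TTG" already present; 2 new (A, T)
  "TTTGA" → prefix "TTTGA" already present; 0 new (none)
  "TTG" → prefix "TTG" already present; 0 new (none)
  "TTGCAA" → prefix "TTGCA" already present; 1 new (A)
  "TTACTTAT" → prefix "TTA" already present; 5 new (C, T, T, A, T)
  "TTGCATACAAA" → prefix "TTGCATACAA" already present; 1 new (A)
Total nodes = 7 + 9 + 9 + 4 + 5 + 4 + 8 + 2 + 5 + 1 + 2 + 0 + 0 + 1 + 5 + 1 = 63

63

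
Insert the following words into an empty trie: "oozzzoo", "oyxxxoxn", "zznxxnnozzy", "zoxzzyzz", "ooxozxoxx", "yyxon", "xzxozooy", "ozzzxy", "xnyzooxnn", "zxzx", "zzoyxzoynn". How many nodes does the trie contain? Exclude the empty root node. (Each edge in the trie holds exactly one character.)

For each word, the new-node count is its length minus the longest prefix already in the trie:
  "oozzzoo" → 7 new (o, o, z, z, z, o, o)
  "oyxxxoxn" → prefix "o" already present; 7 new (y, x, x, x, o, x, n)
  "zznxxnnozzy" → 11 new (z, z, n, x, x, n, n, o, z, z, y)
  "zoxzzyzz" → prefix "z" already present; 7 new (o, x, z, z, y, z, z)
  "ooxozxoxx" → prefix "oo" already present; 7 new (x, o, z, x, o, x, x)
  "yyxon" → 5 new (y, y, x, o, n)
  "xzxozooy" → 8 new (x, z, x, o, z, o, o, y)
  "ozzzxy" → prefix "o" already present; 5 new (z, z, z, x, y)
  "xnyzooxnn" → prefix "x" already present; 8 new (n, y, z, o, o, x, n, n)
  "zxzx" → prefix "z" already present; 3 new (x, z, x)
  "zzoyxzoynn" → prefix "zz" already present; 8 new (o, y, x, z, o, y, n, n)
Total nodes = 7 + 7 + 11 + 7 + 7 + 5 + 8 + 5 + 8 + 3 + 8 = 76

76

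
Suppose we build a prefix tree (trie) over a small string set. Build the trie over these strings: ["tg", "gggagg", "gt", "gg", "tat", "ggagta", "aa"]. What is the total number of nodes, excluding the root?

17

Count nodes per top-level branch (shared prefixes stored once):
  'a'-branch (aa): 2 nodes
  'g'-branch (gg, ggagta, gggagg, gt): 11 nodes
  't'-branch (tat, tg): 4 nodes
Sum: 17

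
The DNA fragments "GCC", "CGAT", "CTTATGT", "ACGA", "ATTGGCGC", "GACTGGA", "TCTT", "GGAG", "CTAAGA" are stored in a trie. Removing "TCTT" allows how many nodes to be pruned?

Walk "TCTT" from the leaf back toward the root, removing each node that no remaining word uses.
No other word shares any prefix with "TCTT", so all 4 of its nodes go.
Nodes removed: 4

4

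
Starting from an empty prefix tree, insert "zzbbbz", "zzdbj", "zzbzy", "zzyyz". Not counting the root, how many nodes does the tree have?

Trace insertions, counting only characters that open a new branch:
  "zzbbbz" → 6 new (z, z, b, b, b, z)
  "zzdbj" → prefix "zz" already present; 3 new (d, b, j)
  "zzbzy" → prefix "zzb" already present; 2 new (z, y)
  "zzyyz" → prefix "zz" already present; 3 new (y, y, z)
Total nodes = 6 + 3 + 2 + 3 = 14

14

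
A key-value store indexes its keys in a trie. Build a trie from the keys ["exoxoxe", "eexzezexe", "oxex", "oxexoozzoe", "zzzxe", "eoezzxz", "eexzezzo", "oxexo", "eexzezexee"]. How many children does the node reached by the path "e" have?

Follow the path "e" to its node, then look at its outgoing edges.
Distinct next characters after "e": e, o, x.
That node has 3 child edges.

3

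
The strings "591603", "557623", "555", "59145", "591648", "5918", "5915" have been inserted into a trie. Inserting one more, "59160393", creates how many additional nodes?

2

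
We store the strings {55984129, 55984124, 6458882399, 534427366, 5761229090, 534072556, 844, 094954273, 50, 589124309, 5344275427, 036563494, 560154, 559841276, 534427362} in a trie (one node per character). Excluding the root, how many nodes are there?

Trace insertions, counting only characters that open a new branch:
  "55984129" → 8 new (5, 5, 9, 8, 4, 1, 2, 9)
  "55984124" → prefix "5598412" already present; 1 new (4)
  "6458882399" → 10 new (6, 4, 5, 8, 8, 8, 2, 3, 9, 9)
  "534427366" → prefix "5" already present; 8 new (3, 4, 4, 2, 7, 3, 6, 6)
  "5761229090" → prefix "5" already present; 9 new (7, 6, 1, 2, 2, 9, 0, 9, 0)
  "534072556" → prefix "534" already present; 6 new (0, 7, 2, 5, 5, 6)
  "844" → 3 new (8, 4, 4)
  "094954273" → 9 new (0, 9, 4, 9, 5, 4, 2, 7, 3)
  "50" → prefix "5" already present; 1 new (0)
  "589124309" → prefix "5" already present; 8 new (8, 9, 1, 2, 4, 3, 0, 9)
  "5344275427" → prefix "534427" already present; 4 new (5, 4, 2, 7)
  "036563494" → prefix "0" already present; 8 new (3, 6, 5, 6, 3, 4, 9, 4)
  "560154" → prefix "5" already present; 5 new (6, 0, 1, 5, 4)
  "559841276" → prefix "5598412" already present; 2 new (7, 6)
  "534427362" → prefix "53442736" already present; 1 new (2)
Total nodes = 8 + 1 + 10 + 8 + 9 + 6 + 3 + 9 + 1 + 8 + 4 + 8 + 5 + 2 + 1 = 83

83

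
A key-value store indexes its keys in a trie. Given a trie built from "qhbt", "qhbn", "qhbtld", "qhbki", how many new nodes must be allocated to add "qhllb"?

Walking "qhllb" from the root, the first 2 characters ("qh") follow existing edges; "l" is the first miss.
Each of the 3 remaining characters creates one node.

3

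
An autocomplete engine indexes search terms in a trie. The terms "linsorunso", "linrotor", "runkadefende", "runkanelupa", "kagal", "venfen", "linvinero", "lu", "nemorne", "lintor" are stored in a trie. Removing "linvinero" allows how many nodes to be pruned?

A node on "linvinero"'s path can go only if nothing else ends at it or branches off below it.
The suffix "vinero" (6 nodes) is used only by "linvinero"; the node for "lin" still has the child "s", so pruning stops there.
Nodes removed: 6

6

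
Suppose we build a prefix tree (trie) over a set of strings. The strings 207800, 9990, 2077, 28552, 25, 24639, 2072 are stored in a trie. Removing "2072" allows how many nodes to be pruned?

1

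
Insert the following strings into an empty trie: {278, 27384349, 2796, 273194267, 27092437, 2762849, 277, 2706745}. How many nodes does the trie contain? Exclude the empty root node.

33

Trie structure (* marks end of a word):
(root)
└─ 2
   └─ 7
      ├─ 0
      │  ├─ 6
      │  │  └─ 7
      │  │     └─ 4
      │  │        └─ 5 *
      │  └─ 9
      │     └─ 2
      │        └─ 4
      │           └─ 3
      │              └─ 7 *
      ├─ 3
      │  ├─ 1
      │  │  └─ 9
      │  │     └─ 4
      │  │        └─ 2
      │  │           └─ 6
      │  │              └─ 7 *
      │  └─ 8
      │     └─ 4
      │        └─ 3
      │           └─ 4
      │              └─ 9 *
      ├─ 6
      │  └─ 2
      │     └─ 8
      │        └─ 4
      │           └─ 9 *
      ├─ 7 *
      ├─ 8 *
      └─ 9
         └─ 6 *
Counting every labelled node above: 33.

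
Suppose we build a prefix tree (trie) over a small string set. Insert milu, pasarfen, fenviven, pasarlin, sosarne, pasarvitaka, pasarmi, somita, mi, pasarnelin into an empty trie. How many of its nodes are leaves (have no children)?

Leaves are exactly the stored words that no other stored word extends.
Those words: "fenviven", "milu", "pasarfen", "pasarlin", "pasarmi", "pasarnelin", "pasarvitaka", "somita", "sosarne"
Leaf count: 9

9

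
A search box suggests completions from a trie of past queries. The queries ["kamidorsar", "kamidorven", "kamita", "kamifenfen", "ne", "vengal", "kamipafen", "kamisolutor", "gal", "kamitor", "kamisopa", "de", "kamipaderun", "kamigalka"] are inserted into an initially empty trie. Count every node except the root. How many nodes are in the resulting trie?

60

For each word, the new-node count is its length minus the longest prefix already in the trie:
  "kamidorsar" → 10 new (k, a, m, i, d, o, r, s, a, r)
  "kamidorven" → prefix "kamidor" already present; 3 new (v, e, n)
  "kamita" → prefix "kami" already present; 2 new (t, a)
  "kamifenfen" → prefix "kami" already present; 6 new (f, e, n, f, e, n)
  "ne" → 2 new (n, e)
  "vengal" → 6 new (v, e, n, g, a, l)
  "kamipafen" → prefix "kami" already present; 5 new (p, a, f, e, n)
  "kamisolutor" → prefix "kami" already present; 7 new (s, o, l, u, t, o, r)
  "gal" → 3 new (g, a, l)
  "kamitor" → prefix "kamit" already present; 2 new (o, r)
  "kamisopa" → prefix "kamiso" already present; 2 new (p, a)
  "de" → 2 new (d, e)
  "kamipaderun" → prefix "kamipa" already present; 5 new (d, e, r, u, n)
  "kamigalka" → prefix "kami" already present; 5 new (g, a, l, k, a)
Total nodes = 10 + 3 + 2 + 6 + 2 + 6 + 5 + 7 + 3 + 2 + 2 + 2 + 5 + 5 = 60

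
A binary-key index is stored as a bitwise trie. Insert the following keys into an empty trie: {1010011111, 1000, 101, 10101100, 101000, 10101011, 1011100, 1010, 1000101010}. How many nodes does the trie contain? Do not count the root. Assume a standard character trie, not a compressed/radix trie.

Count nodes per top-level branch (shared prefixes stored once):
  '1'-branch (1000, 1000101010, 101, 1010, 101000, 1010011111, 10101011, 10101100, 1011100): 30 nodes
Sum: 30

30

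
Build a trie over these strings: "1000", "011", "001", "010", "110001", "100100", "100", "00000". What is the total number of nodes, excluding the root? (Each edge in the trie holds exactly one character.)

Trie structure (* marks end of a word):
(root)
├─ 0
│  ├─ 0
│  │  ├─ 0
│  │  │  └─ 0
│  │  │     └─ 0 *
│  │  └─ 1 *
│  └─ 1
│     ├─ 0 *
│     └─ 1 *
└─ 1
   ├─ 0
   │  └─ 0 *
   │     ├─ 0 *
   │     └─ 1
   │        └─ 0
   │           └─ 0 *
   └─ 1
      └─ 0
         └─ 0
            └─ 0
               └─ 1 *
Counting every labelled node above: 21.

21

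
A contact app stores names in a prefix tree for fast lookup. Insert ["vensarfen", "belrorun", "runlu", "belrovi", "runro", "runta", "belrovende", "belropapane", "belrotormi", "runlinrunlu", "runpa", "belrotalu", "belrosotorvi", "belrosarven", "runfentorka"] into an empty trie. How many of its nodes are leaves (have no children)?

15

Leaves are exactly the stored words that no other stored word extends.
Those words: "belropapane", "belrorun", "belrosarven", "belrosotorvi", "belrotalu", "belrotormi", "belrovende", "belrovi", "runfentorka", "runlinrunlu", "runlu", "runpa", "runro", "runta", "vensarfen"
Leaf count: 15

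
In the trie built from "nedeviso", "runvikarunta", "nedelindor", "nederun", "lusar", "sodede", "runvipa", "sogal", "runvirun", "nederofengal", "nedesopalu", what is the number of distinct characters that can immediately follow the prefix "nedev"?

1

Walk "nedev" from the root, arriving at one node.
Characters that immediately follow "nedev" among the stored strings: {i}.
That node has 1 child edge.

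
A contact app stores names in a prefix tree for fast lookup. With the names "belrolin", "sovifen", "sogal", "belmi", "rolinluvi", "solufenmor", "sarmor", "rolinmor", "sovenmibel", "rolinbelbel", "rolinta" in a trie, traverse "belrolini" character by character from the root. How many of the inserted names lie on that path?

Walk "belrolini" from the root; an end-of-word marker is hit whenever a stored word is a prefix of "belrolini".
Prefixes of the query that are stored words: "belrolin"
Count: 1

1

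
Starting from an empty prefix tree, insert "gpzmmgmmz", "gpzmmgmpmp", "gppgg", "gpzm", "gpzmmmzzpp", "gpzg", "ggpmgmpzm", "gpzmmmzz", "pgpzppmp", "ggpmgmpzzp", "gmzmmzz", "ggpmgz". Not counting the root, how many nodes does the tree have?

Count nodes per top-level branch (shared prefixes stored once):
  'g'-branch (ggpmgmpzm, ggpmgmpzzp, ggpmgz, gmzmmzz, gppgg, gpzg, gpzm, gpzmmgmmz, gpzmmgmpmp, gpzmmmzz, gpzmmmzzpp): 38 nodes
  'p'-branch (pgpzppmp): 8 nodes
Sum: 46

46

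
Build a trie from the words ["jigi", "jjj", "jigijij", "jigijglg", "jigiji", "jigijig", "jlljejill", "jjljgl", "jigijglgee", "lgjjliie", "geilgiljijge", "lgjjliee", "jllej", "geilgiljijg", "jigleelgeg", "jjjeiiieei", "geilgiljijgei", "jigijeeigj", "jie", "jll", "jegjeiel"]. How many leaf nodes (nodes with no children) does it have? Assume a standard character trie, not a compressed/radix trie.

14

Leaves are exactly the stored words that no other stored word extends.
Those words: "geilgiljijgei", "jegjeiel", "jie", "jigijeeigj", "jigijglgee", "jigijig", "jigijij", "jigleelgeg", "jjjeiiieei", "jjljgl", "jllej", "jlljejill", "lgjjliee", "lgjjliie"
Leaf count: 14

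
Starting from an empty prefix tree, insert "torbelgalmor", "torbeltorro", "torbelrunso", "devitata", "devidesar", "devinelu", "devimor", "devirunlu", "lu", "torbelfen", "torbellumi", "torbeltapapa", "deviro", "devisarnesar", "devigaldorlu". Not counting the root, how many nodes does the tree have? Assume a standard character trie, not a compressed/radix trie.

78

Count nodes per top-level branch (shared prefixes stored once):
  'd'-branch (devidesar, devigaldorlu, devimor, devinelu, deviro, devirunlu, devisarnesar, devitata): 42 nodes
  'l'-branch (lu): 2 nodes
  't'-branch (torbelfen, torbelgalmor, torbellumi, torbelrunso, torbeltapapa, torbeltorro): 34 nodes
Sum: 78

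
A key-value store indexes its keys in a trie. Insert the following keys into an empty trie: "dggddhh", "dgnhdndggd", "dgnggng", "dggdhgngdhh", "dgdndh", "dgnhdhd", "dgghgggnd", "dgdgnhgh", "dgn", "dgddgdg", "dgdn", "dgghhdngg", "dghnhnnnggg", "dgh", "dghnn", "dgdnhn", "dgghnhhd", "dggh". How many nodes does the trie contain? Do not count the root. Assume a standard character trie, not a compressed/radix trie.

68

Trace insertions, counting only characters that open a new branch:
  "dggddhh" → 7 new (d, g, g, d, d, h, h)
  "dgnhdndggd" → prefix "dg" already present; 8 new (n, h, d, n, d, g, g, d)
  "dgnggng" → prefix "dgn" already present; 4 new (g, g, n, g)
  "dggdhgngdhh" → prefix "dggd" already present; 7 new (h, g, n, g, d, h, h)
  "dgdndh" → prefix "dg" already present; 4 new (d, n, d, h)
  "dgnhdhd" → prefix "dgnhd" already present; 2 new (h, d)
  "dgghgggnd" → prefix "dgg" already present; 6 new (h, g, g, g, n, d)
  "dgdgnhgh" → prefix "dgd" already present; 5 new (g, n, h, g, h)
  "dgn" → prefix "dgn" already present; 0 new (none)
  "dgddgdg" → prefix "dgd" already present; 4 new (d, g, d, g)
  "dgdn" → prefix "dgdn" already present; 0 new (none)
  "dgghhdngg" → prefix "dggh" already present; 5 new (h, d, n, g, g)
  "dghnhnnnggg" → prefix "dg" already present; 9 new (h, n, h, n, n, n, g, g, g)
  "dgh" → prefix "dgh" already present; 0 new (none)
  "dghnn" → prefix "dghn" already present; 1 new (n)
  "dgdnhn" → prefix "dgdn" already present; 2 new (h, n)
  "dgghnhhd" → prefix "dggh" already present; 4 new (n, h, h, d)
  "dggh" → prefix "dggh" already present; 0 new (none)
Total nodes = 7 + 8 + 4 + 7 + 4 + 2 + 6 + 5 + 0 + 4 + 0 + 5 + 9 + 0 + 1 + 2 + 4 + 0 = 68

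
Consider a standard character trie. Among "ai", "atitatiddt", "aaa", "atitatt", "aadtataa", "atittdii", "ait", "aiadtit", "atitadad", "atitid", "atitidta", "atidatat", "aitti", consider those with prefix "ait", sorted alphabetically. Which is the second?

aitti

Words with prefix "ait", in lexicographic order: "ait", "aitti"
Position 2: aitti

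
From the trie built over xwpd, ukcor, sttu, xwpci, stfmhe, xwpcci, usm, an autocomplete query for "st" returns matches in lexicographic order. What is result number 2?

Words with prefix "st", in lexicographic order: "stfmhe", "sttu"
Position 2: sttu

sttu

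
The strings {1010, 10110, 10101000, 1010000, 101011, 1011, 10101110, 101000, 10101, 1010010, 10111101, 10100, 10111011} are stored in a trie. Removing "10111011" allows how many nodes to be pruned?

A node on "10111011"'s path can go only if nothing else ends at it or branches off below it.
The suffix "011" (3 nodes) is used only by "10111011"; the node for "10111" still has the child "1", so pruning stops there.
Nodes removed: 3

3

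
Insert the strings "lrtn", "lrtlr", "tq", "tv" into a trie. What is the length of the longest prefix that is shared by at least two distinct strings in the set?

Look for the deepest trie node that still has at least two words in its subtree.
"lrtlr" and "lrtn" agree on "lrt" (3 characters) before diverging; nothing deeper is shared.
Longest shared-prefix length: 3

3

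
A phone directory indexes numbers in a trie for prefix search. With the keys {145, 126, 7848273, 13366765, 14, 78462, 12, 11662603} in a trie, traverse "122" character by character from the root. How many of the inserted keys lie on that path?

1

Walk "122" from the root; an end-of-word marker is hit whenever a stored word is a prefix of "122".
Prefixes of the query that are stored words: "12"
Count: 1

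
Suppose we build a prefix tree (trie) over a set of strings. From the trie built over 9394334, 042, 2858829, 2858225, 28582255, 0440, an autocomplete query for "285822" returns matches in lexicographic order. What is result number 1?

Filter for "285822…" and sort: "2858225", "28582255"
Position 1: 2858225

2858225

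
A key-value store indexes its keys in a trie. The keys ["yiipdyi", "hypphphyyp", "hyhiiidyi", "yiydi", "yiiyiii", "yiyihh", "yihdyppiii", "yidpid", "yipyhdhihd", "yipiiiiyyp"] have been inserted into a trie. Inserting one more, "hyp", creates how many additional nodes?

0

Every character of "hyp" already lies on an existing path (it is a prefix of some stored word).
No new nodes are needed: 0.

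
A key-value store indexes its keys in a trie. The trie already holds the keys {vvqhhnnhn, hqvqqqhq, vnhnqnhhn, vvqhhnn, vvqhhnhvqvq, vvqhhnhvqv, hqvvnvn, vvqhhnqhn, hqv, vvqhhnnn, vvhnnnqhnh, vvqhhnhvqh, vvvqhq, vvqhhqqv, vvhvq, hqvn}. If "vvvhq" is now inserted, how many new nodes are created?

2

The longest prefix of "vvvhq" already in the trie is "vvv" (length 3).
So 5 − 3 = 2 new nodes.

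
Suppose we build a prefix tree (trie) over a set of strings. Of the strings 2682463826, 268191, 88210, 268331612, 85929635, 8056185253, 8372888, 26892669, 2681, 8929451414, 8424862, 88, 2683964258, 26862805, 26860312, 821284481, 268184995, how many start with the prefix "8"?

Filter for entries beginning with "8":
Words under "8": 8056185253, 821284481, 8372888, 8424862, 85929635, 88, 88210, 8929451414
Count: 8

8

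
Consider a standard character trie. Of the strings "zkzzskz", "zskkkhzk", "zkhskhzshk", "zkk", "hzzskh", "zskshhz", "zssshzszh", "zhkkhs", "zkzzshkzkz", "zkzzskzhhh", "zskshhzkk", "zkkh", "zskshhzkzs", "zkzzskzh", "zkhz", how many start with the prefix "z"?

Traverse to the node for "z", then collect every word in that subtree.
Words under "z": zhkkhs, zkhskhzshk, zkhz, zkk, zkkh, zkzzshkzkz, zkzzskz, zkzzskzh, zkzzskzhhh, zskkkhzk, zskshhz, zskshhzkk, zskshhzkzs, zssshzszh
Count: 14

14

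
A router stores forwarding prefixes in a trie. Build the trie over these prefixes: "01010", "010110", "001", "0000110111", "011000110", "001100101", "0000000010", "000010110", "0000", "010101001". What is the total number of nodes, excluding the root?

44

For each word, the new-node count is its length minus the longest prefix already in the trie:
  "01010" → 5 new (0, 1, 0, 1, 0)
  "010110" → prefix "0101" already present; 2 new (1, 0)
  "001" → prefix "0" already present; 2 new (0, 1)
  "0000110111" → prefix "00" already present; 8 new (0, 0, 1, 1, 0, 1, 1, 1)
  "011000110" → prefix "01" already present; 7 new (1, 0, 0, 0, 1, 1, 0)
  "001100101" → prefix "001" already present; 6 new (1, 0, 0, 1, 0, 1)
  "0000000010" → prefix "0000" already present; 6 new (0, 0, 0, 0, 1, 0)
  "000010110" → prefix "00001" already present; 4 new (0, 1, 1, 0)
  "0000" → prefix "0000" already present; 0 new (none)
  "010101001" → prefix "01010" already present; 4 new (1, 0, 0, 1)
Total nodes = 5 + 2 + 2 + 8 + 7 + 6 + 6 + 4 + 0 + 4 = 44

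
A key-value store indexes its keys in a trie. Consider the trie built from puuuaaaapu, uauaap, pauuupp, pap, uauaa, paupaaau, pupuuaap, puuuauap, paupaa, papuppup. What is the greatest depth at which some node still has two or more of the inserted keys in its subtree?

6

Look for the deepest trie node that still has at least two words in its subtree.
"paupaa" and "paupaaau" agree on "paupaa" (6 characters) before diverging; nothing deeper is shared.
Longest shared-prefix length: 6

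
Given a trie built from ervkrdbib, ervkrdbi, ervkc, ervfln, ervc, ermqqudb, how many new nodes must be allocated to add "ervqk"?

2

Walking "ervqk" from the root, the first 3 characters ("erv") follow existing edges; "q" is the first miss.
Each of the 2 remaining characters creates one node.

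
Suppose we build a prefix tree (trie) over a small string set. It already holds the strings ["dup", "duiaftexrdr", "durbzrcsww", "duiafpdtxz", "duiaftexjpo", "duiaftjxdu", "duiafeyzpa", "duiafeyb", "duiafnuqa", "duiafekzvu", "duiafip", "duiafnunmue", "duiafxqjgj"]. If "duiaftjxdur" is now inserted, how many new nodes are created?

1

The longest prefix of "duiaftjxdur" already in the trie is "duiaftjxdu" (length 10).
New nodes needed: |"duiaftjxdur"| − 10 = 11 − 10 = 1.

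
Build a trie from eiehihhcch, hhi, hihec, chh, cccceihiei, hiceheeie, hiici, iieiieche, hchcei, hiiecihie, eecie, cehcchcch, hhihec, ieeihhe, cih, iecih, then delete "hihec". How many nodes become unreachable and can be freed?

Walk "hihec" from the leaf back toward the root, removing each node that no remaining word uses.
The suffix "hec" (3 nodes) is used only by "hihec"; the node for "hi" still has the child "c", so pruning stops there.
Nodes removed: 3

3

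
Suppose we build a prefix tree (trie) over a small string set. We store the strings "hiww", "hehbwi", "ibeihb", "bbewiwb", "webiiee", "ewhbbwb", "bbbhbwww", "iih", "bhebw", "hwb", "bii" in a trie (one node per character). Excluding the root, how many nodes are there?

52

Count nodes per top-level branch (shared prefixes stored once):
  'b'-branch (bbbhbwww, bbewiwb, bhebw, bii): 19 nodes
  'e'-branch (ewhbbwb): 7 nodes
  'h'-branch (hehbwi, hiww, hwb): 11 nodes
  'i'-branch (ibeihb, iih): 8 nodes
  'w'-branch (webiiee): 7 nodes
Sum: 52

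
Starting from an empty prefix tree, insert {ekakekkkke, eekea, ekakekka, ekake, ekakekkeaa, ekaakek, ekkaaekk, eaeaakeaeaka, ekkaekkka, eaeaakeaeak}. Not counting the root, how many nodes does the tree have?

44

For each word, the new-node count is its length minus the longest prefix already in the trie:
  "ekakekkkke" → 10 new (e, k, a, k, e, k, k, k, k, e)
  "eekea" → prefix "e" already present; 4 new (e, k, e, a)
  "ekakekka" → prefix "ekakekk" already present; 1 new (a)
  "ekake" → prefix "ekake" already present; 0 new (none)
  "ekakekkeaa" → prefix "ekakekk" already present; 3 new (e, a, a)
  "ekaakek" → prefix "eka" already present; 4 new (a, k, e, k)
  "ekkaaekk" → prefix "ek" already present; 6 new (k, a, a, e, k, k)
  "eaeaakeaeaka" → prefix "e" already present; 11 new (a, e, a, a, k, e, a, e, a, k, a)
  "ekkaekkka" → prefix "ekka" already present; 5 new (e, k, k, k, a)
  "eaeaakeaeak" → prefix "eaeaakeaeak" already present; 0 new (none)
Total nodes = 10 + 4 + 1 + 0 + 3 + 4 + 6 + 11 + 5 + 0 = 44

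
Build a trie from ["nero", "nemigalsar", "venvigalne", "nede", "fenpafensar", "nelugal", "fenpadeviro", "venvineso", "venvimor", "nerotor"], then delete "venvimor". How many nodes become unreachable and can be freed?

After clearing the end-marker at "venvimor", prune upward until reaching a node still needed by another word.
The suffix "mor" (3 nodes) is used only by "venvimor"; the node for "venvi" still has the child "g", so pruning stops there.
Nodes removed: 3

3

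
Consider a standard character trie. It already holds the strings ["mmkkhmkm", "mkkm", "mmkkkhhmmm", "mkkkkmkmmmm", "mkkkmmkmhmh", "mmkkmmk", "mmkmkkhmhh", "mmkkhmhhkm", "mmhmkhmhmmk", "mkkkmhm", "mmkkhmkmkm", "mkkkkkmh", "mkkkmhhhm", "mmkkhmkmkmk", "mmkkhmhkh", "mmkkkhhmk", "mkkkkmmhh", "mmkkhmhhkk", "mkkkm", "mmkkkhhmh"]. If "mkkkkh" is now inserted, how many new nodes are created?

"mkkkk" is already a path in the trie; the remaining "h" must be added.
Each of the 1 remaining characters creates one node.

1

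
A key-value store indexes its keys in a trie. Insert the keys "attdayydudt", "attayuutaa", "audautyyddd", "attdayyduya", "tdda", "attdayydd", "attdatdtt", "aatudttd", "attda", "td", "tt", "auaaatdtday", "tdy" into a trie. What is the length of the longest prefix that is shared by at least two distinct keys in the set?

9

Equivalently: take the maximum, over all pairs, of their longest common prefix length.
"attdayydudt" and "attdayyduya" agree on "attdayydu" (9 characters) before diverging; nothing deeper is shared.
Longest shared-prefix length: 9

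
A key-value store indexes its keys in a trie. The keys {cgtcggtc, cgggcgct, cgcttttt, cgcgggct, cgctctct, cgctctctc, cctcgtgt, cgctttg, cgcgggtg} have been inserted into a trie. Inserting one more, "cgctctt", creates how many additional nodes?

The longest prefix of "cgctctt" already in the trie is "cgctct" (length 6).
Each of the 1 remaining characters creates one node.

1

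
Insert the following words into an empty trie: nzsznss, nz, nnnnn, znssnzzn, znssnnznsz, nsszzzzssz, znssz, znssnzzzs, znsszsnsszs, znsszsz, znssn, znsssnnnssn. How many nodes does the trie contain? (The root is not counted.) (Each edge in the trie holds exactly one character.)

50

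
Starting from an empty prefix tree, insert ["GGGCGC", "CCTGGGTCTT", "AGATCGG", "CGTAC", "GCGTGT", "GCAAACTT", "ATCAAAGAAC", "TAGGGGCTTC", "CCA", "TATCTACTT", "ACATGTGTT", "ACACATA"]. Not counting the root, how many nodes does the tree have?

77

Trace insertions, counting only characters that open a new branch:
  "GGGCGC" → 6 new (G, G, G, C, G, C)
  "CCTGGGTCTT" → 10 new (C, C, T, G, G, G, T, C, T, T)
  "AGATCGG" → 7 new (A, G, A, T, C, G, G)
  "CGTAC" → prefix "C" already present; 4 new (G, T, A, C)
  "GCGTGT" → prefix "G" already present; 5 new (C, G, T, G, T)
  "GCAAACTT" → prefix "GC" already present; 6 new (A, A, A, C, T, T)
  "ATCAAAGAAC" → prefix "A" already present; 9 new (T, C, A, A, A, G, A, A, C)
  "TAGGGGCTTC" → 10 new (T, A, G, G, G, G, C, T, T, C)
  "CCA" → prefix "CC" already present; 1 new (A)
  "TATCTACTT" → prefix "TA" already present; 7 new (T, C, T, A, C, T, T)
  "ACATGTGTT" → prefix "A" already present; 8 new (C, A, T, G, T, G, T, T)
  "ACACATA" → prefix "ACA" already present; 4 new (C, A, T, A)
Total nodes = 6 + 10 + 7 + 4 + 5 + 6 + 9 + 10 + 1 + 7 + 8 + 4 = 77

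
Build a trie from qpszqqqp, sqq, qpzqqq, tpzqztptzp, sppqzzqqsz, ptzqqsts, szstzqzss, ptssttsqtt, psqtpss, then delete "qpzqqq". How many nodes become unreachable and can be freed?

4

After clearing the end-marker at "qpzqqq", prune upward until reaching a node still needed by another word.
The suffix "zqqq" (4 nodes) is used only by "qpzqqq"; the node for "qp" still has the child "s", so pruning stops there.
Nodes removed: 4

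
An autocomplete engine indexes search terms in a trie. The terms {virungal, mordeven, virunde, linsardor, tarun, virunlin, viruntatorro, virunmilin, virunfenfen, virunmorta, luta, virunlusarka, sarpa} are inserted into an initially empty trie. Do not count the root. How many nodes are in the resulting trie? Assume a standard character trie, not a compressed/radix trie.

71

For each word, the new-node count is its length minus the longest prefix already in the trie:
  "virungal" → 8 new (v, i, r, u, n, g, a, l)
  "mordeven" → 8 new (m, o, r, d, e, v, e, n)
  "virunde" → prefix "virun" already present; 2 new (d, e)
  "linsardor" → 9 new (l, i, n, s, a, r, d, o, r)
  "tarun" → 5 new (t, a, r, u, n)
  "virunlin" → prefix "virun" already present; 3 new (l, i, n)
  "viruntatorro" → prefix "virun" already present; 7 new (t, a, t, o, r, r, o)
  "virunmilin" → prefix "virun" already present; 5 new (m, i, l, i, n)
  "virunfenfen" → prefix "virun" already present; 6 new (f, e, n, f, e, n)
  "virunmorta" → prefix "virunm" already present; 4 new (o, r, t, a)
  "luta" → prefix "l" already present; 3 new (u, t, a)
  "virunlusarka" → prefix "virunl" already present; 6 new (u, s, a, r, k, a)
  "sarpa" → 5 new (s, a, r, p, a)
Total nodes = 8 + 8 + 2 + 9 + 5 + 3 + 7 + 5 + 6 + 4 + 3 + 6 + 5 = 71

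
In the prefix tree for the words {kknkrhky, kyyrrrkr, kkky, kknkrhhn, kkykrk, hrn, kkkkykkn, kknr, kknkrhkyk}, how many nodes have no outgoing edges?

8

Leaves are exactly the stored words that no other stored word extends.
Those words: "hrn", "kkkkykkn", "kkky", "kknkrhhn", "kknkrhkyk", "kknr", "kkykrk", "kyyrrrkr"
Leaf count: 8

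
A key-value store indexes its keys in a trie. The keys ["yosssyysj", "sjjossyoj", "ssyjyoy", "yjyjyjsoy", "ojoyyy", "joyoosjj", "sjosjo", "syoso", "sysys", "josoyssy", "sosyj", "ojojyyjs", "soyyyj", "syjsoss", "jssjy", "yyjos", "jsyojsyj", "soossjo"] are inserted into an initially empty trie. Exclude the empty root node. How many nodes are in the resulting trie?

Trace insertions, counting only characters that open a new branch:
  "yosssyysj" → 9 new (y, o, s, s, s, y, y, s, j)
  "sjjossyoj" → 9 new (s, j, j, o, s, s, y, o, j)
  "ssyjyoy" → prefix "s" already present; 6 new (s, y, j, y, o, y)
  "yjyjyjsoy" → prefix "y" already present; 8 new (j, y, j, y, j, s, o, y)
  "ojoyyy" → 6 new (o, j, o, y, y, y)
  "joyoosjj" → 8 new (j, o, y, o, o, s, j, j)
  "sjosjo" → prefix "sj" already present; 4 new (o, s, j, o)
  "syoso" → prefix "s" already present; 4 new (y, o, s, o)
  "sysys" → prefix "sy" already present; 3 new (s, y, s)
  "josoyssy" → prefix "jo" already present; 6 new (s, o, y, s, s, y)
  "sosyj" → prefix "s" already present; 4 new (o, s, y, j)
  "ojojyyjs" → prefix "ojo" already present; 5 new (j, y, y, j, s)
  "soyyyj" → prefix "so" already present; 4 new (y, y, y, j)
  "syjsoss" → prefix "sy" already present; 5 new (j, s, o, s, s)
  "jssjy" → prefix "j" already present; 4 new (s, s, j, y)
  "yyjos" → prefix "y" already present; 4 new (y, j, o, s)
  "jsyojsyj" → prefix "js" already present; 6 new (y, o, j, s, y, j)
  "soossjo" → prefix "so" already present; 5 new (o, s, s, j, o)
Total nodes = 9 + 9 + 6 + 8 + 6 + 8 + 4 + 4 + 3 + 6 + 4 + 5 + 4 + 5 + 4 + 4 + 6 + 5 = 100

100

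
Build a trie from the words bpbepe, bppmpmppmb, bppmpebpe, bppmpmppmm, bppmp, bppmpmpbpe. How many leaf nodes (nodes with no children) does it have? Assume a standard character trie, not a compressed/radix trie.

5

A leaf is a node with no children — equivalently, the end of a word that is not a proper prefix of any other stored word.
Those words: "bpbepe", "bppmpebpe", "bppmpmpbpe", "bppmpmppmb", "bppmpmppmm"
Leaf count: 5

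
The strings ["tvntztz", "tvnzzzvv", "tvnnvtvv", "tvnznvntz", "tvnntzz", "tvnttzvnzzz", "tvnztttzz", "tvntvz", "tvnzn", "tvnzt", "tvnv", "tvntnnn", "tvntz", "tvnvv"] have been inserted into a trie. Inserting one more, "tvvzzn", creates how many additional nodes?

4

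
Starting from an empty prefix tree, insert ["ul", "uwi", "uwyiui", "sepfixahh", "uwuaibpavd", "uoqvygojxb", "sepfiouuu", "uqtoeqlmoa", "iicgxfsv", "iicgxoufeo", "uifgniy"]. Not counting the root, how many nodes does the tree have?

66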